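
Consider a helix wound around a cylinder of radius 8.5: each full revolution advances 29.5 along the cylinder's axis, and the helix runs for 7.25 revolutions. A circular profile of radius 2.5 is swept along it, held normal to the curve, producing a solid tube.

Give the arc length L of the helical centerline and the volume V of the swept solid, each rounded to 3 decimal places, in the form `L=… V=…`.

2πR = 2π·8.5 = 53.407075
per-turn = √(53.407075² + 29.5²) = √(2852.3157 + 870.25) = √3722.5657 = 61.012832
L = 7.25 × 61.012832 = 442.343032
V = π·2.5² × L = 19.634954 × 442.343032 = 8685.385127

L=442.343 V=8685.385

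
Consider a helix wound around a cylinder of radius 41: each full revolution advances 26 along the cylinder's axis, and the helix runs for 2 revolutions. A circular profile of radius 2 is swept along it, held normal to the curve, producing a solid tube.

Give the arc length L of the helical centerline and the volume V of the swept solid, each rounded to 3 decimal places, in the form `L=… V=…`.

2πR = 2π·41 = 257.610598
per-turn = √(257.610598² + 26²) = √(66363.2200 + 676) = √67039.2200 = 258.919331
L = 2 × 258.919331 = 517.838662
V = π·2² × L = 12.566371 × 517.838662 = 6507.352546

L=517.839 V=6507.353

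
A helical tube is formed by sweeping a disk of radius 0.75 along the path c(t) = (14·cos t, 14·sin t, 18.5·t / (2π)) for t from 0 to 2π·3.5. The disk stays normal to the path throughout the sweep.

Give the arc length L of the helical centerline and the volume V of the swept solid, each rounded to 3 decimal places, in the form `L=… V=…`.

2πR = 2π·14 = 87.964594
per-turn = √(87.964594² + 18.5²) = √(7737.7699 + 342.25) = √8080.0199 = 89.888931
L = 3.5 × 89.888931 = 314.611257
V = π·0.75² × L = 1.767146 × 314.611257 = 555.963983

L=314.611 V=555.964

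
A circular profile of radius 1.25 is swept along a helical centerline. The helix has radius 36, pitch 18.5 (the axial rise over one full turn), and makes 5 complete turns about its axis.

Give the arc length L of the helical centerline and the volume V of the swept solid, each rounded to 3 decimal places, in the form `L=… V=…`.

2πR = 2π·36 = 226.194671
per-turn = √(226.194671² + 18.5²) = √(51164.0292 + 342.25) = √51506.2792 = 226.949949
L = 5 × 226.949949 = 1134.749744
V = π·1.25² × L = 4.908739 × 1134.749744 = 5570.189778

L=1134.750 V=5570.190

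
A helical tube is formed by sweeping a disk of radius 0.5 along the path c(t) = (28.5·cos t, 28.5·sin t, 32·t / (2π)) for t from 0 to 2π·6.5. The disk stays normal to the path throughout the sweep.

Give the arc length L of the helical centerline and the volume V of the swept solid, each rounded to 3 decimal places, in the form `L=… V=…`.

2πR = 2π·28.5 = 179.070781
per-turn = √(179.070781² + 32²) = √(32066.3447 + 1024) = √33090.3447 = 181.907517
L = 6.5 × 181.907517 = 1182.398860
V = π·0.5² × L = 0.785398 × 1182.398860 = 928.653893

L=1182.399 V=928.654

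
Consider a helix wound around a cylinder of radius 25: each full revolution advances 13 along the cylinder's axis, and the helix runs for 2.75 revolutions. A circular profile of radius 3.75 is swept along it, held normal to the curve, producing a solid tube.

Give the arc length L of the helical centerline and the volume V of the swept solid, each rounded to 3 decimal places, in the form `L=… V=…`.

L=433.446 V=19149.049

2πR = 2π·25 = 157.079633
per-turn = √(157.079633² + 13²) = √(24674.0110 + 169) = √24843.0110 = 157.616658
L = 2.75 × 157.616658 = 433.445811
V = π·3.75² × L = 44.178647 × 433.445811 = 19149.049325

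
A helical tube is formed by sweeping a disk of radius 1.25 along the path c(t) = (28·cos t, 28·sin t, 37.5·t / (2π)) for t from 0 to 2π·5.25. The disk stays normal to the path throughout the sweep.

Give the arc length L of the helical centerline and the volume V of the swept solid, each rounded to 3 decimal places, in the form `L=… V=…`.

2πR = 2π·28 = 175.929189
per-turn = √(175.929189² + 37.5²) = √(30951.0794 + 1406.25) = √32357.3294 = 179.881432
L = 5.25 × 179.881432 = 944.377515
V = π·1.25² × L = 4.908739 × 944.377515 = 4635.702289

L=944.378 V=4635.702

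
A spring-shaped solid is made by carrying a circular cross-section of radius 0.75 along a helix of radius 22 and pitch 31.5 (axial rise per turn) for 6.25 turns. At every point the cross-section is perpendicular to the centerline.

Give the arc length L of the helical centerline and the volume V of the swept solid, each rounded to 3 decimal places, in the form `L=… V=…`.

L=886.086 V=1565.843

2πR = 2π·22 = 138.230077
per-turn = √(138.230077² + 31.5²) = √(19107.5541 + 992.25) = √20099.8041 = 141.773778
L = 6.25 × 141.773778 = 886.086112
V = π·0.75² × L = 1.767146 × 886.086112 = 1565.843412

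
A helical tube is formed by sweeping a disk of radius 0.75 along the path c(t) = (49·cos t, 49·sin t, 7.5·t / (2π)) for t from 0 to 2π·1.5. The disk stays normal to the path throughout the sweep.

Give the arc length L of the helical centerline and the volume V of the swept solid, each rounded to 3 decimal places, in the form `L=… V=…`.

L=461.951 V=816.335

2πR = 2π·49 = 307.876080
per-turn = √(307.876080² + 7.5²) = √(94787.6807 + 56.25) = √94843.9307 = 307.967418
L = 1.5 × 307.967418 = 461.951127
V = π·0.75² × L = 1.767146 × 461.951127 = 816.335026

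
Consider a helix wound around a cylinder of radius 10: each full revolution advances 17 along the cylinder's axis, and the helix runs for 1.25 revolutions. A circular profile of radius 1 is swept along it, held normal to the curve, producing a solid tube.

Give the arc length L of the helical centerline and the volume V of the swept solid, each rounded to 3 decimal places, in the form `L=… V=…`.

L=81.364 V=255.612

2πR = 2π·10 = 62.831853
per-turn = √(62.831853² + 17²) = √(3947.8418 + 289) = √4236.8418 = 65.091027
L = 1.25 × 65.091027 = 81.363783
V = π·1² × L = 3.141593 × 81.363783 = 255.611864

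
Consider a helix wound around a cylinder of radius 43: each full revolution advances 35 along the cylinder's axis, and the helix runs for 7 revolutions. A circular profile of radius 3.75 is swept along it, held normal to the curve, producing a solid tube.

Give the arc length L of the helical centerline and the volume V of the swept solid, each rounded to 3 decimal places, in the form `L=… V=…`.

2πR = 2π·43 = 270.176968
per-turn = √(270.176968² + 35²) = √(72995.5942 + 1225) = √74220.5942 = 272.434569
L = 7 × 272.434569 = 1907.041980
V = π·3.75² × L = 44.178647 × 1907.041980 = 84250.533858

L=1907.042 V=84250.534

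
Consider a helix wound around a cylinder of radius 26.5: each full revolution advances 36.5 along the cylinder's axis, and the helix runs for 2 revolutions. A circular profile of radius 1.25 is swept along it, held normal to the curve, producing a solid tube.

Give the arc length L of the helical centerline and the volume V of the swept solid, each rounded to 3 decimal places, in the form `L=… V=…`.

2πR = 2π·26.5 = 166.504411
per-turn = √(166.504411² + 36.5²) = √(27723.7188 + 1332.25) = √29055.9688 = 170.458114
L = 2 × 170.458114 = 340.916229
V = π·1.25² × L = 4.908739 × 340.916229 = 1673.468625

L=340.916 V=1673.469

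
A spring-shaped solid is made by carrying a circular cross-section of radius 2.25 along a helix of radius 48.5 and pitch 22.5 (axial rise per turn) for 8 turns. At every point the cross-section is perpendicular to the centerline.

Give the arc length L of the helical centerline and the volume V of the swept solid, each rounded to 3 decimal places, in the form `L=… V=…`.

L=2444.512 V=38878.283

2πR = 2π·48.5 = 304.734487
per-turn = √(304.734487² + 22.5²) = √(92863.1078 + 506.25) = √93369.3578 = 305.564000
L = 8 × 305.564000 = 2444.511996
V = π·2.25² × L = 15.904313 × 2444.511996 = 38878.283453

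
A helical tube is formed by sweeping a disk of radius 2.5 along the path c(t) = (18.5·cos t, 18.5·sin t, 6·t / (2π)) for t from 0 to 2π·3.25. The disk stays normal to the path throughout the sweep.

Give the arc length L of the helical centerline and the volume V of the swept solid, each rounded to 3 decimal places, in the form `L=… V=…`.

L=378.279 V=7427.500

2πR = 2π·18.5 = 116.238928
per-turn = √(116.238928² + 6²) = √(13511.4884 + 36) = √13547.4884 = 116.393679
L = 3.25 × 116.393679 = 378.279456
V = π·2.5² × L = 19.634954 × 378.279456 = 7427.499741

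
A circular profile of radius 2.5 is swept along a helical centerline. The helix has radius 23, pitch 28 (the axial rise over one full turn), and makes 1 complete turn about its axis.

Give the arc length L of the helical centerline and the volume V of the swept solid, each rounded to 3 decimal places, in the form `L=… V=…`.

2πR = 2π·23 = 144.513262
per-turn = √(144.513262² + 28²) = √(20884.0829 + 784) = √21668.0829 = 147.200825
L = 1 × 147.200825 = 147.200825
V = π·2.5² × L = 19.634954 × 147.200825 = 2890.281442

L=147.201 V=2890.281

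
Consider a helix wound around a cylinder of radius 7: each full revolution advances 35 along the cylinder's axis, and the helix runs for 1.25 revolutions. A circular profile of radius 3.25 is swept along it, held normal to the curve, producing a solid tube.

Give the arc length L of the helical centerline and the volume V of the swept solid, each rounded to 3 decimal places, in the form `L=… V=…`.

L=70.261 V=2331.481

2πR = 2π·7 = 43.982297
per-turn = √(43.982297² + 35²) = √(1934.4425 + 1225) = √3159.4425 = 56.208918
L = 1.25 × 56.208918 = 70.261147
V = π·3.25² × L = 33.183072 × 70.261147 = 2331.480745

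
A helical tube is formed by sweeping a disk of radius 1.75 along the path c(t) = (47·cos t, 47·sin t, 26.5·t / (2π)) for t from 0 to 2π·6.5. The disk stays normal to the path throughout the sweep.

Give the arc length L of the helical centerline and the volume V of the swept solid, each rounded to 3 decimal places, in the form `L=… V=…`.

2πR = 2π·47 = 295.309709
per-turn = √(295.309709² + 26.5²) = √(87207.8245 + 702.25) = √87910.0745 = 296.496331
L = 6.5 × 296.496331 = 1927.226154
V = π·1.75² × L = 9.621128 × 1927.226154 = 18542.088548

L=1927.226 V=18542.089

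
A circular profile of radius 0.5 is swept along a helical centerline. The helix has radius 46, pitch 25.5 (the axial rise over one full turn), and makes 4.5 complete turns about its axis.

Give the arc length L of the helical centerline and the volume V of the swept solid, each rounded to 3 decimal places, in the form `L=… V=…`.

L=1305.672 V=1025.472

2πR = 2π·46 = 289.026524
per-turn = √(289.026524² + 25.5²) = √(83536.3317 + 650.25) = √84186.5817 = 290.149240
L = 4.5 × 290.149240 = 1305.671581
V = π·0.5² × L = 0.785398 × 1305.671581 = 1025.472062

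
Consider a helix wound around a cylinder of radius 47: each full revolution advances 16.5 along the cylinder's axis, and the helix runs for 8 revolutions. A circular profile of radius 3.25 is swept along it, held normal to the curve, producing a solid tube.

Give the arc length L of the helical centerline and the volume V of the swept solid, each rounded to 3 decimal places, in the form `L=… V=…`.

2πR = 2π·47 = 295.309709
per-turn = √(295.309709² + 16.5²) = √(87207.8245 + 272.25) = √87480.0745 = 295.770307
L = 8 × 295.770307 = 2366.162456
V = π·3.25² × L = 33.183072 × 2366.162456 = 78516.540089

L=2366.162 V=78516.540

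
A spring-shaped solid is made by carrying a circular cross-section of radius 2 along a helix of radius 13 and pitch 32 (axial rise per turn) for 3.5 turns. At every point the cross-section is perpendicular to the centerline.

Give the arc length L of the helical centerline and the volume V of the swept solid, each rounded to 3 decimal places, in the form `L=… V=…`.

L=307.041 V=3858.391

2πR = 2π·13 = 81.681409
per-turn = √(81.681409² + 32²) = √(6671.8526 + 1024) = √7695.8526 = 87.726009
L = 3.5 × 87.726009 = 307.041030
V = π·2² × L = 12.566371 × 307.041030 = 3858.391376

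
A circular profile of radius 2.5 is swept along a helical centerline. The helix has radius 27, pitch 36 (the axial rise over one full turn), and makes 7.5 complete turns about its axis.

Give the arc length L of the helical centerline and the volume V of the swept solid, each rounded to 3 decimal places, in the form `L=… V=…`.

2πR = 2π·27 = 169.646003
per-turn = √(169.646003² + 36²) = √(28779.7664 + 1296) = √30075.7664 = 173.423662
L = 7.5 × 173.423662 = 1300.677463
V = π·2.5² × L = 19.634954 × 1300.677463 = 25538.742259

L=1300.677 V=25538.742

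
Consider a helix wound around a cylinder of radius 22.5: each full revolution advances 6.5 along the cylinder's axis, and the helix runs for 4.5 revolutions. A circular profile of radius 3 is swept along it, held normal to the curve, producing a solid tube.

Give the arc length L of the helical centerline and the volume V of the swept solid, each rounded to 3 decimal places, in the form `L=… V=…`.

2πR = 2π·22.5 = 141.371669
per-turn = √(141.371669² + 6.5²) = √(19985.9489 + 42.25) = √20028.1989 = 141.521019
L = 4.5 × 141.521019 = 636.844587
V = π·3² × L = 28.274334 × 636.844587 = 18006.356484

L=636.845 V=18006.356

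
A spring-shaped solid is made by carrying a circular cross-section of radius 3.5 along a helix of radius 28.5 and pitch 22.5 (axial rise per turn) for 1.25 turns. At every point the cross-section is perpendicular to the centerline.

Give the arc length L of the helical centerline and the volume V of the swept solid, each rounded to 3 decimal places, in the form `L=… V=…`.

2πR = 2π·28.5 = 179.070781
per-turn = √(179.070781² + 22.5²) = √(32066.3447 + 506.25) = √32572.5947 = 180.478793
L = 1.25 × 180.478793 = 225.598491
V = π·3.5² × L = 38.484510 × 225.598491 = 8682.047391

L=225.598 V=8682.047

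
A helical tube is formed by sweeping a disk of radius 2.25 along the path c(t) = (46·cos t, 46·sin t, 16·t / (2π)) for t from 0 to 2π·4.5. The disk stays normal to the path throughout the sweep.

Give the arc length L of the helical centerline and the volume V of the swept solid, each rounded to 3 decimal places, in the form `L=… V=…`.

L=1302.611 V=20717.129

2πR = 2π·46 = 289.026524
per-turn = √(289.026524² + 16²) = √(83536.3317 + 256) = √83792.3317 = 289.469051
L = 4.5 × 289.469051 = 1302.610731
V = π·2.25² × L = 15.904313 × 1302.610731 = 20717.128530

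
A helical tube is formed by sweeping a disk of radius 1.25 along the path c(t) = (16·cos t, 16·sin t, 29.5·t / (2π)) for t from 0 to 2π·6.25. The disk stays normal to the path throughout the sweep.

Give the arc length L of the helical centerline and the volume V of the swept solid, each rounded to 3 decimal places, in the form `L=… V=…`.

L=654.812 V=3214.299

2πR = 2π·16 = 100.530965
per-turn = √(100.530965² + 29.5²) = √(10106.4749 + 870.25) = √10976.7249 = 104.769866
L = 6.25 × 104.769866 = 654.811665
V = π·1.25² × L = 4.908739 × 654.811665 = 3214.299244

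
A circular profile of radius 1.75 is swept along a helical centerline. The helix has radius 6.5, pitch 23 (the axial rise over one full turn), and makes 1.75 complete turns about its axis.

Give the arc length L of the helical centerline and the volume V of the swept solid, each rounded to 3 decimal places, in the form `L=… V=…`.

L=82.026 V=789.179

2πR = 2π·6.5 = 40.840704
per-turn = √(40.840704² + 23²) = √(1667.9631 + 529) = √2196.9631 = 46.871773
L = 1.75 × 46.871773 = 82.025603
V = π·1.75² × L = 9.621128 × 82.025603 = 789.178790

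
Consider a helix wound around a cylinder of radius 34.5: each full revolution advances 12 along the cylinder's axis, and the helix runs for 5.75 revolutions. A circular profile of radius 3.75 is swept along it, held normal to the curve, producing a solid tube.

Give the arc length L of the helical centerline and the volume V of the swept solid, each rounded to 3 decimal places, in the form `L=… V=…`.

2πR = 2π·34.5 = 216.769893
per-turn = √(216.769893² + 12²) = √(46989.1866 + 144) = √47133.1866 = 217.101788
L = 5.75 × 217.101788 = 1248.335284
V = π·3.75² × L = 44.178647 × 1248.335284 = 55149.763449

L=1248.335 V=55149.763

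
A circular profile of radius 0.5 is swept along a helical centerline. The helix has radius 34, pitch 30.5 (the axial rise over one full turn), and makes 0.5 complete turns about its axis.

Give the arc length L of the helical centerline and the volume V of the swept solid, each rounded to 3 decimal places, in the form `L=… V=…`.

2πR = 2π·34 = 213.628300
per-turn = √(213.628300² + 30.5²) = √(45637.0508 + 930.25) = √46567.3008 = 215.794580
L = 0.5 × 215.794580 = 107.897290
V = π·0.5² × L = 0.785398 × 107.897290 = 84.742333

L=107.897 V=84.742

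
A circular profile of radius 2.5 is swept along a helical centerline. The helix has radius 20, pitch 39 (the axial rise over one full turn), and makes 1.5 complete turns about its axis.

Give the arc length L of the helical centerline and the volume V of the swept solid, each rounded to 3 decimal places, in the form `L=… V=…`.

2πR = 2π·20 = 125.663706
per-turn = √(125.663706² + 39²) = √(15791.3670 + 1521) = √17312.3670 = 131.576468
L = 1.5 × 131.576468 = 197.364703
V = π·2.5² × L = 19.634954 × 197.364703 = 3875.246874

L=197.365 V=3875.247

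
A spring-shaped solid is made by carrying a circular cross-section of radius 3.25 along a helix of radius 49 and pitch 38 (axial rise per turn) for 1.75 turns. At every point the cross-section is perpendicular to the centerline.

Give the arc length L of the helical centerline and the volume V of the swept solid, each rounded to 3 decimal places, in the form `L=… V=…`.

2πR = 2π·49 = 307.876080
per-turn = √(307.876080² + 38²) = √(94787.6807 + 1444) = √96231.6807 = 310.212315
L = 1.75 × 310.212315 = 542.871552
V = π·3.25² × L = 33.183072 × 542.871552 = 18014.146018

L=542.872 V=18014.146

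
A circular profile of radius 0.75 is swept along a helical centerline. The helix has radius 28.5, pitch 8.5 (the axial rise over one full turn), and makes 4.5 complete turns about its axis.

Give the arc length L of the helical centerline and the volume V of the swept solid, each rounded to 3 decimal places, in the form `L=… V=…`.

2πR = 2π·28.5 = 179.070781
per-turn = √(179.070781² + 8.5²) = √(32066.3447 + 72.25) = √32138.5947 = 179.272404
L = 4.5 × 179.272404 = 806.725816
V = π·0.75² × L = 1.767146 × 806.725816 = 1425.602193

L=806.726 V=1425.602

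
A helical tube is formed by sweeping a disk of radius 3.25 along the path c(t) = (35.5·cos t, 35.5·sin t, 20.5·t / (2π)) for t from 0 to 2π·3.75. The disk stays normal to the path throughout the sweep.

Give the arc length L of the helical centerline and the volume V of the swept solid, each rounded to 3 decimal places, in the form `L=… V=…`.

2πR = 2π·35.5 = 223.053078
per-turn = √(223.053078² + 20.5²) = √(49752.6758 + 420.25) = √50172.9258 = 223.993138
L = 3.75 × 223.993138 = 839.974267
V = π·3.25² × L = 33.183072 × 839.974267 = 27872.926912

L=839.974 V=27872.927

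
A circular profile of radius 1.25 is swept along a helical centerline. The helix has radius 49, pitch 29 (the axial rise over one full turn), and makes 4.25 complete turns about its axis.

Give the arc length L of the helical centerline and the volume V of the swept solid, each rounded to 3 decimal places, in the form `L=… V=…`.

L=1314.265 V=6451.384

2πR = 2π·49 = 307.876080
per-turn = √(307.876080² + 29²) = √(94787.6807 + 841) = √95628.6807 = 309.238873
L = 4.25 × 309.238873 = 1314.265211
V = π·1.25² × L = 4.908739 × 1314.265211 = 6451.384268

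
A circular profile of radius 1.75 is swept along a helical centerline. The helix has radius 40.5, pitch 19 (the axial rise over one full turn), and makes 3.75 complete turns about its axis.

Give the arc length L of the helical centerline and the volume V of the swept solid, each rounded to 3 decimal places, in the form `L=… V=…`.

2πR = 2π·40.5 = 254.469005
per-turn = √(254.469005² + 19²) = √(64754.4745 + 361) = √65115.4745 = 255.177339
L = 3.75 × 255.177339 = 956.915022
V = π·1.75² × L = 9.621128 × 956.915022 = 9206.601437

L=956.915 V=9206.601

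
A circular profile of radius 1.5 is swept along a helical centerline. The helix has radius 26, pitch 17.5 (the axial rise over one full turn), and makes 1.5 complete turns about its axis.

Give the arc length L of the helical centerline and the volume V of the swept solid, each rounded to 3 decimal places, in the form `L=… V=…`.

2πR = 2π·26 = 163.362818
per-turn = √(163.362818² + 17.5²) = √(26687.4103 + 306.25) = √26993.6603 = 164.297475
L = 1.5 × 164.297475 = 246.446213
V = π·1.5² × L = 7.068583 × 246.446213 = 1742.025624

L=246.446 V=1742.026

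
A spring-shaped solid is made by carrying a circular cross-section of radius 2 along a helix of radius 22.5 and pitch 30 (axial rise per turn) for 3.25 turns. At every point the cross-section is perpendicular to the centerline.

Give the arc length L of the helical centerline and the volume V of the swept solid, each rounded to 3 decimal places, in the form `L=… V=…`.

2πR = 2π·22.5 = 141.371669
per-turn = √(141.371669² + 30²) = √(19985.9489 + 900) = √20885.9489 = 144.519718
L = 3.25 × 144.519718 = 469.689084
V = π·2² × L = 12.566371 × 469.689084 = 5902.287100

L=469.689 V=5902.287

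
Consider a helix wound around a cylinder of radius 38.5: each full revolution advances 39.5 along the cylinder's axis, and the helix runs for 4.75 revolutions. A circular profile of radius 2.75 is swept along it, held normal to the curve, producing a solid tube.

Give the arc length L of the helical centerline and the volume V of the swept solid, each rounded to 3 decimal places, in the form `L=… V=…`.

L=1164.255 V=27660.720

2πR = 2π·38.5 = 241.902634
per-turn = √(241.902634² + 39.5²) = √(58516.8845 + 1560.25) = √60077.1345 = 245.106374
L = 4.75 × 245.106374 = 1164.255276
V = π·2.75² × L = 23.758294 × 1164.255276 = 27660.719647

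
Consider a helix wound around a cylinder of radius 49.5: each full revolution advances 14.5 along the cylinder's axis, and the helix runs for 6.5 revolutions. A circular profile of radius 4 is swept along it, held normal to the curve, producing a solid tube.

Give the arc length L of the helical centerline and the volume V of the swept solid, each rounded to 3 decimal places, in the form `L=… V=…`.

2πR = 2π·49.5 = 311.017673
per-turn = √(311.017673² + 14.5²) = √(96731.9927 + 210.25) = √96942.2427 = 311.355493
L = 6.5 × 311.355493 = 2023.810702
V = π·4² × L = 50.265482 × 2023.810702 = 101727.821314

L=2023.811 V=101727.821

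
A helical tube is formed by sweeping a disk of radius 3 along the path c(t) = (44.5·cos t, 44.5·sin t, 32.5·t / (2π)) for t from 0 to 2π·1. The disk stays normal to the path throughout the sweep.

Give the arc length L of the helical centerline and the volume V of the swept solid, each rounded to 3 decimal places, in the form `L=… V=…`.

L=281.484 V=7958.780

2πR = 2π·44.5 = 279.601746
per-turn = √(279.601746² + 32.5²) = √(78177.1365 + 1056.25) = √79233.3865 = 281.484256
L = 1 × 281.484256 = 281.484256
V = π·3² × L = 28.274334 × 281.484256 = 7958.779841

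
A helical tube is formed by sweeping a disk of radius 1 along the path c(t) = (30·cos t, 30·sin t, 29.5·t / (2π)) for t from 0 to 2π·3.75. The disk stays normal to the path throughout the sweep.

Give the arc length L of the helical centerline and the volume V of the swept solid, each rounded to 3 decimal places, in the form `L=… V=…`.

L=715.463 V=2247.692

2πR = 2π·30 = 188.495559
per-turn = √(188.495559² + 29.5²) = √(35530.5758 + 870.25) = √36400.8258 = 190.790005
L = 3.75 × 190.790005 = 715.462517
V = π·1² × L = 3.141593 × 715.462517 = 2247.691788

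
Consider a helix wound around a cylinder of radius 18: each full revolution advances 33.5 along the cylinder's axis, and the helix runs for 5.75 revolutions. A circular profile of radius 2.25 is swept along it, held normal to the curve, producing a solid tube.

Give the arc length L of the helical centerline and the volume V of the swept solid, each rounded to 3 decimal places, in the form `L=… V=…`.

L=678.238 V=10786.913

2πR = 2π·18 = 113.097336
per-turn = √(113.097336² + 33.5²) = √(12791.0073 + 1122.25) = √13913.2573 = 117.954471
L = 5.75 × 117.954471 = 678.238210
V = π·2.25² × L = 15.904313 × 678.238210 = 10786.912652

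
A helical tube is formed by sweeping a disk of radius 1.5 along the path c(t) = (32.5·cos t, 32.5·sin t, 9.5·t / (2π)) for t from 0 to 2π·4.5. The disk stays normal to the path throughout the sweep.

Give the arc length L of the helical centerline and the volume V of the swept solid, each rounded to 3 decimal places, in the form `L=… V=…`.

2πR = 2π·32.5 = 204.203522
per-turn = √(204.203522² + 9.5²) = √(41699.0786 + 90.25) = √41789.3286 = 204.424384
L = 4.5 × 204.424384 = 919.909726
V = π·1.5² × L = 7.068583 × 919.909726 = 6502.458684

L=919.910 V=6502.459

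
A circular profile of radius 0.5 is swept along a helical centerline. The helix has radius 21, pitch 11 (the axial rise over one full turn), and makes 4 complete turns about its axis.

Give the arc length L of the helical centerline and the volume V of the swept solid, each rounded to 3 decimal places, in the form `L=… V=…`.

2πR = 2π·21 = 131.946891
per-turn = √(131.946891² + 11²) = √(17409.9822 + 121) = √17530.9822 = 132.404615
L = 4 × 132.404615 = 529.618461
V = π·0.5² × L = 0.785398 × 529.618461 = 415.961367

L=529.618 V=415.961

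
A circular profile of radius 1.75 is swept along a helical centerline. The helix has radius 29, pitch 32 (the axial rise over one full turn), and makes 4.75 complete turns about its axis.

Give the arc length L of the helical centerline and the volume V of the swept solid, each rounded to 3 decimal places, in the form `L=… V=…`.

2πR = 2π·29 = 182.212374
per-turn = √(182.212374² + 32²) = √(33201.3492 + 1024) = √34225.3492 = 185.000944
L = 4.75 × 185.000944 = 878.754483
V = π·1.75² × L = 9.621128 × 878.754483 = 8454.608924

L=878.754 V=8454.609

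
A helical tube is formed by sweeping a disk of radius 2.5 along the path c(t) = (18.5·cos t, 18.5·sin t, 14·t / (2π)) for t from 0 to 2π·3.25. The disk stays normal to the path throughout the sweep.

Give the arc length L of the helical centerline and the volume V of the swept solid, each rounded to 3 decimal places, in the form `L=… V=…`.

2πR = 2π·18.5 = 116.238928
per-turn = √(116.238928² + 14²) = √(13511.4884 + 196) = √13707.4884 = 117.078984
L = 3.25 × 117.078984 = 380.506697
V = π·2.5² × L = 19.634954 × 380.506697 = 7471.231525

L=380.507 V=7471.232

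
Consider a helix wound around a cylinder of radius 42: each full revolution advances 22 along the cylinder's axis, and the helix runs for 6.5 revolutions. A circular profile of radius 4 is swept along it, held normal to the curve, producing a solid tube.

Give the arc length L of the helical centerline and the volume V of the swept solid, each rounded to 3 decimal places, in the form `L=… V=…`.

L=1721.260 V=86519.964

2πR = 2π·42 = 263.893783
per-turn = √(263.893783² + 22²) = √(69639.9287 + 484) = √70123.9287 = 264.809231
L = 6.5 × 264.809231 = 1721.259999
V = π·4² × L = 50.265482 × 1721.259999 = 86519.964306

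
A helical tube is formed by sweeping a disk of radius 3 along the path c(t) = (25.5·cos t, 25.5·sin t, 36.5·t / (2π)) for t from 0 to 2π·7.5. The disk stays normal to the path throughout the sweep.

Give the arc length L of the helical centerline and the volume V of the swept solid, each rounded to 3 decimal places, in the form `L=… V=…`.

L=1232.446 V=34846.598

2πR = 2π·25.5 = 160.221225
per-turn = √(160.221225² + 36.5²) = √(25670.8410 + 1332.25) = √27003.0910 = 164.326173
L = 7.5 × 164.326173 = 1232.446296
V = π·3² × L = 28.274334 × 1232.446296 = 34846.598052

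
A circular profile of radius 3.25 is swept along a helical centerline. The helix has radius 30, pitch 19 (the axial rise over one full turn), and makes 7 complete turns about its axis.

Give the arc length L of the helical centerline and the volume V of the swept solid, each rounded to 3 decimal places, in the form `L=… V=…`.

2πR = 2π·30 = 188.495559
per-turn = √(188.495559² + 19²) = √(35530.5758 + 361) = √35891.5758 = 189.450721
L = 7 × 189.450721 = 1326.155050
V = π·3.25² × L = 33.183072 × 1326.155050 = 44005.899039

L=1326.155 V=44005.899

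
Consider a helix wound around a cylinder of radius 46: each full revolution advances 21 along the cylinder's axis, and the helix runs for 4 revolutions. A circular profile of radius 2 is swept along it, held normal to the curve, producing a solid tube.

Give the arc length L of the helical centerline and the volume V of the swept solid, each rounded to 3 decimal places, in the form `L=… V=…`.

L=1159.154 V=14566.355

2πR = 2π·46 = 289.026524
per-turn = √(289.026524² + 21²) = √(83536.3317 + 441) = √83977.3317 = 289.788426
L = 4 × 289.788426 = 1159.153703
V = π·2² × L = 12.566371 × 1159.153703 = 14566.355027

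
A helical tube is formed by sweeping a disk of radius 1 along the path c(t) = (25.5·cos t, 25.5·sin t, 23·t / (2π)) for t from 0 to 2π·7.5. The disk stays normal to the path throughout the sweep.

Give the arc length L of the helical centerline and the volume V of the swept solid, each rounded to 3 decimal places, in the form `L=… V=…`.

2πR = 2π·25.5 = 160.221225
per-turn = √(160.221225² + 23²) = √(25670.8410 + 529) = √26199.8410 = 161.863650
L = 7.5 × 161.863650 = 1213.977372
V = π·1² × L = 3.141593 × 1213.977372 = 3813.822392

L=1213.977 V=3813.822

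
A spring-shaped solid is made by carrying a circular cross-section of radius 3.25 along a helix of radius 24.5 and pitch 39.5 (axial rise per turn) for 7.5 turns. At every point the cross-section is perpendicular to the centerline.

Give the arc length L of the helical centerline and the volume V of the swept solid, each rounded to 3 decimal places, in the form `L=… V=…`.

L=1191.938 V=39552.160

2πR = 2π·24.5 = 153.938040
per-turn = √(153.938040² + 39.5²) = √(23696.9202 + 1560.25) = √25257.1702 = 158.925046
L = 7.5 × 158.925046 = 1191.937843
V = π·3.25² × L = 33.183072 × 1191.937843 = 39552.159749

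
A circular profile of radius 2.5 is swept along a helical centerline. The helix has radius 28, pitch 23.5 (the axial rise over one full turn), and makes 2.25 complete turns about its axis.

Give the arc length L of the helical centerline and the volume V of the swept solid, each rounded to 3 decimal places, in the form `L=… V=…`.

2πR = 2π·28 = 175.929189
per-turn = √(175.929189² + 23.5²) = √(30951.0794 + 552.25) = √31503.3294 = 177.491773
L = 2.25 × 177.491773 = 399.356489
V = π·2.5² × L = 19.634954 × 399.356489 = 7841.346320

L=399.356 V=7841.346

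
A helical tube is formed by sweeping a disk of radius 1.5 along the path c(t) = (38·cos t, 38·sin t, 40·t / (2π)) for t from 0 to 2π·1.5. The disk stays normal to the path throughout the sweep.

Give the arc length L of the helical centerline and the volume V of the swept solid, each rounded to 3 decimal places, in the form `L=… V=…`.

2πR = 2π·38 = 238.761042
per-turn = √(238.761042² + 40²) = √(57006.8350 + 1600) = √58606.8350 = 242.088486
L = 1.5 × 242.088486 = 363.132729
V = π·1.5² × L = 7.068583 × 363.132729 = 2566.834005

L=363.133 V=2566.834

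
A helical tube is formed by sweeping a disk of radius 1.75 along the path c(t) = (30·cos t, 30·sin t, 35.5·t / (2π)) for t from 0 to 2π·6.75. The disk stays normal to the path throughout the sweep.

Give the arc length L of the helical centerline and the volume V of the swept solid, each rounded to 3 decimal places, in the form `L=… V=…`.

2πR = 2π·30 = 188.495559
per-turn = √(188.495559² + 35.5²) = √(35530.5758 + 1260.25) = √36790.8258 = 191.809348
L = 6.75 × 191.809348 = 1294.713097
V = π·1.75² × L = 9.621128 × 1294.713097 = 12456.599780

L=1294.713 V=12456.600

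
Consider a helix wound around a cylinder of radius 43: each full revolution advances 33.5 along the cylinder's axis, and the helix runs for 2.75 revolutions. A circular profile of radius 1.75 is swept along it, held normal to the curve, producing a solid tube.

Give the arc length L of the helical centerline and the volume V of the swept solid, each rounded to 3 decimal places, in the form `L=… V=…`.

L=748.676 V=7203.110

2πR = 2π·43 = 270.176968
per-turn = √(270.176968² + 33.5²) = √(72995.5942 + 1122.25) = √74117.8442 = 272.245926
L = 2.75 × 272.245926 = 748.676296
V = π·1.75² × L = 9.621128 × 748.676296 = 7203.110103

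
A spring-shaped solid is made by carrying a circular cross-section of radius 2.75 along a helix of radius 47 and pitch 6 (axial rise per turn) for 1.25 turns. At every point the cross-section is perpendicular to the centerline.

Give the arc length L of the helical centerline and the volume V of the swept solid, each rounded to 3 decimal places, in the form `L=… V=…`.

2πR = 2π·47 = 295.309709
per-turn = √(295.309709² + 6²) = √(87207.8245 + 36) = √87243.8245 = 295.370656
L = 1.25 × 295.370656 = 369.213320
V = π·2.75² × L = 23.758294 × 369.213320 = 8771.878772

L=369.213 V=8771.879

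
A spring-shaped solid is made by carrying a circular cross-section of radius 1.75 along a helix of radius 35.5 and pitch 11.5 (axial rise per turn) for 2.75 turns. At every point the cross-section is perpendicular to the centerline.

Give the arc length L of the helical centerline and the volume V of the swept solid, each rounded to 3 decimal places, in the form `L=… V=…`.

L=614.211 V=5909.399

2πR = 2π·35.5 = 223.053078
per-turn = √(223.053078² + 11.5²) = √(49752.6758 + 132.25) = √49884.9258 = 223.349336
L = 2.75 × 223.349336 = 614.210673
V = π·1.75² × L = 9.621128 × 614.210673 = 5909.399201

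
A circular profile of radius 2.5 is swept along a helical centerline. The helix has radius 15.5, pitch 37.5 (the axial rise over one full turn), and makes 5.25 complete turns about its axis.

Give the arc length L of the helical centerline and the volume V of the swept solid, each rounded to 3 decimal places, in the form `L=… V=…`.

L=547.888 V=10757.761

2πR = 2π·15.5 = 97.389372
per-turn = √(97.389372² + 37.5²) = √(9484.6898 + 1406.25) = √10890.9398 = 104.359666
L = 5.25 × 104.359666 = 547.888245
V = π·2.5² × L = 19.634954 × 547.888245 = 10757.760535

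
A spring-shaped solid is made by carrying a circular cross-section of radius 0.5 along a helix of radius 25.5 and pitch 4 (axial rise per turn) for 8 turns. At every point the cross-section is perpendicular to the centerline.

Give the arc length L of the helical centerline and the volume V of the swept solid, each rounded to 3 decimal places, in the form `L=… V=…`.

L=1282.169 V=1007.013

2πR = 2π·25.5 = 160.221225
per-turn = √(160.221225² + 4²) = √(25670.8410 + 16) = √25686.8410 = 160.271149
L = 8 × 160.271149 = 1282.169188
V = π·0.5² × L = 0.785398 × 1282.169188 = 1007.013326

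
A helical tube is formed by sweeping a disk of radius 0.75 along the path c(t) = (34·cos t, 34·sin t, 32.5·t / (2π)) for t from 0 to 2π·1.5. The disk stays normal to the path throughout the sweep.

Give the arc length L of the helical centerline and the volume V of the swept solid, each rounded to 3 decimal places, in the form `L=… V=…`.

L=324.129 V=572.784

2πR = 2π·34 = 213.628300
per-turn = √(213.628300² + 32.5²) = √(45637.0508 + 1056.25) = √46693.3008 = 216.086327
L = 1.5 × 216.086327 = 324.129491
V = π·0.75² × L = 1.767146 × 324.129491 = 572.784090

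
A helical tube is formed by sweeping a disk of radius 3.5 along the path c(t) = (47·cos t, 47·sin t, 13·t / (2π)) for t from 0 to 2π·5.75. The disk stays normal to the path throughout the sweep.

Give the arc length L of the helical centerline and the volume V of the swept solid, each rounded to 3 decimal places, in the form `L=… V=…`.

L=1699.675 V=65411.173

2πR = 2π·47 = 295.309709
per-turn = √(295.309709² + 13²) = √(87207.8245 + 169) = √87376.8245 = 295.595711
L = 5.75 × 295.595711 = 1699.675339
V = π·3.5² × L = 38.484510 × 1699.675339 = 65411.172610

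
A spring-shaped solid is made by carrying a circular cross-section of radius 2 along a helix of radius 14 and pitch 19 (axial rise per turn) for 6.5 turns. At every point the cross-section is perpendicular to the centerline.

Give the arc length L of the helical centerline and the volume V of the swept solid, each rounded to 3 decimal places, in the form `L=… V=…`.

2πR = 2π·14 = 87.964594
per-turn = √(87.964594² + 19²) = √(7737.7699 + 361) = √8098.7699 = 89.993166
L = 6.5 × 89.993166 = 584.955576
V = π·2² × L = 12.566371 × 584.955576 = 7350.768564

L=584.956 V=7350.769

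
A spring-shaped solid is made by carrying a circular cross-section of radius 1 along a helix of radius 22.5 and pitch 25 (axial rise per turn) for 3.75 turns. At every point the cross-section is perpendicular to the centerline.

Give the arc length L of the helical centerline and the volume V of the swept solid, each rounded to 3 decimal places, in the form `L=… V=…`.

L=538.369 V=1691.337

2πR = 2π·22.5 = 141.371669
per-turn = √(141.371669² + 25²) = √(19985.9489 + 625) = √20610.9489 = 143.565138
L = 3.75 × 143.565138 = 538.369268
V = π·1² × L = 3.141593 × 538.369268 = 1691.336938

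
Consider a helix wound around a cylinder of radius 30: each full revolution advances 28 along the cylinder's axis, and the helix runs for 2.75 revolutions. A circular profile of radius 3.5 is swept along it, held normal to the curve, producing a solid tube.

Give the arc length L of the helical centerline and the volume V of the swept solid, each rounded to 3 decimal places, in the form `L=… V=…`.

L=524.051 V=20167.829

2πR = 2π·30 = 188.495559
per-turn = √(188.495559² + 28²) = √(35530.5758 + 784) = √36314.5758 = 190.563837
L = 2.75 × 190.563837 = 524.050551
V = π·3.5² × L = 38.484510 × 524.050551 = 20167.828667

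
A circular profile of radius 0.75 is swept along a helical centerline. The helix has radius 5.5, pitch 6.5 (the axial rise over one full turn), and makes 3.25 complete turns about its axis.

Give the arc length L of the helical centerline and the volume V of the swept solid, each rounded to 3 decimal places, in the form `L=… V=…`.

2πR = 2π·5.5 = 34.557519
per-turn = √(34.557519² + 6.5²) = √(1194.2221 + 42.25) = √1236.4721 = 35.163506
L = 3.25 × 35.163506 = 114.281393
V = π·0.75² × L = 1.767146 × 114.281393 = 201.951892

L=114.281 V=201.952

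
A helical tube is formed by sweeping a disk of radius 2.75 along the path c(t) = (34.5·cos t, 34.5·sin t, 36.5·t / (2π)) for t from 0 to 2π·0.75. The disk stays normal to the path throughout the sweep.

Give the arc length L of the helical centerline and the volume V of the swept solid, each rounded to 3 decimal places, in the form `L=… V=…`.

L=164.866 V=3916.936

2πR = 2π·34.5 = 216.769893
per-turn = √(216.769893² + 36.5²) = √(46989.1866 + 1332.25) = √48321.4366 = 219.821374
L = 0.75 × 219.821374 = 164.866031
V = π·2.75² × L = 23.758294 × 164.866031 = 3916.935700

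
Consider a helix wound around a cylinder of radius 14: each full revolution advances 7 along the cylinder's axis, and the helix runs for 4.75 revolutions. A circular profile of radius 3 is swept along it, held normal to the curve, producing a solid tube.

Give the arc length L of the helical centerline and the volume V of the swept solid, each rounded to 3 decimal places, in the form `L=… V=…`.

2πR = 2π·14 = 87.964594
per-turn = √(87.964594² + 7²) = √(7737.7699 + 49) = √7786.7699 = 88.242676
L = 4.75 × 88.242676 = 419.152711
V = π·3² × L = 28.274334 × 419.152711 = 11851.263685

L=419.153 V=11851.264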